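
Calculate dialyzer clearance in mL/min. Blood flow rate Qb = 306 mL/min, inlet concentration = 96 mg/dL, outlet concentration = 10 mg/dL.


K = Qb * (Cb_in - Cb_out) / Cb_in
K = 306 * (96 - 10) / 96
K = 274.1 mL/min


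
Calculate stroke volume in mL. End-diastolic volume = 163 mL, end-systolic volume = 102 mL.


SV = EDV - ESV
SV = 163 - 102
SV = 61 mL


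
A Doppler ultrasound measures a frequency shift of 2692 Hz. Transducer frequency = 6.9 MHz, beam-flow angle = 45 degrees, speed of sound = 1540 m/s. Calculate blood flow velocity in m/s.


v = fd * c / (2 * f0 * cos(theta))
v = 2692 * 1540 / (2 * 6.9000e+06 * cos(45))
v = 0.4248 m/s


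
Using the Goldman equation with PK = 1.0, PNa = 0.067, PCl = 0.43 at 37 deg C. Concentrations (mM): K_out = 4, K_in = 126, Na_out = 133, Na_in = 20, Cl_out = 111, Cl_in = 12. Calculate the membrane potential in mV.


Vm = (RT/F)*ln((PK*Ko + PNa*Nao + PCl*Cli)/(PK*Ki + PNa*Nai + PCl*Clo))
Numer = 18.071, Denom = 175.07
Vm = -60.69 mV


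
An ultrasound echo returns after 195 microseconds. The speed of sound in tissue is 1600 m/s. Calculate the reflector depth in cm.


depth = c * t / 2
t = 195 us = 1.9500e-04 s
depth = 1600 * 1.9500e-04 / 2
depth = 0.156 m = 15.6 cm


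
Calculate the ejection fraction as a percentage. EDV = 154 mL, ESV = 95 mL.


SV = EDV - ESV = 154 - 95 = 59 mL
EF = SV/EDV * 100 = 59/154 * 100
EF = 38.31%


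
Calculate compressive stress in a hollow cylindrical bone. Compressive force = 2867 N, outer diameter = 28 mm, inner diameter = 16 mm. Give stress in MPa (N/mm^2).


A = pi*(r_o^2 - r_i^2)
r_o = 14 mm, r_i = 8 mm
A = 414.69 mm^2
sigma = F/A = 2867 / 414.69
sigma = 6.914 MPa


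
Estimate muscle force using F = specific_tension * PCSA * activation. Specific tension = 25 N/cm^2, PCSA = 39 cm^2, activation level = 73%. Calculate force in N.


F = sigma * PCSA * activation
F = 25 * 39 * 0.73
F = 711.8 N


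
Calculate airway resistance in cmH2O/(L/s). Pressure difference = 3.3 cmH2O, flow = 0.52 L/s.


R = dP / flow
R = 3.3 / 0.52
R = 6.346 cmH2O/(L/s)


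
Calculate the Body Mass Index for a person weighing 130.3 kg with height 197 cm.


BMI = weight / height^2
height = 197 cm = 1.97 m
BMI = 130.3 / 1.97^2
BMI = 33.57 kg/m^2


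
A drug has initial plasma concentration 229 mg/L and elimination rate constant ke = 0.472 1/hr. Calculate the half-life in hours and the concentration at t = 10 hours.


t_half = ln(2) / ke = 0.693147 / 0.472 = 1.469 hr
C(t) = C0 * exp(-ke*t) = 229 * exp(-0.472*10)
C(10) = 2.042 mg/L


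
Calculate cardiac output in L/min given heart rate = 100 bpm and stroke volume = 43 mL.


CO = HR * SV
CO = 100 * 43 / 1000
CO = 4.3 L/min


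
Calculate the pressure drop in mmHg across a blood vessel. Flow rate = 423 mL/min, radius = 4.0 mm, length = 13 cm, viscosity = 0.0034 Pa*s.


dP = 8*mu*L*Q / (pi*r^4)
Q = 423 mL/min = 7.05e-06 m^3/s
dP = 30.9964 Pa = 30.9964 / 133.322 mmHg = 0.2325 mmHg


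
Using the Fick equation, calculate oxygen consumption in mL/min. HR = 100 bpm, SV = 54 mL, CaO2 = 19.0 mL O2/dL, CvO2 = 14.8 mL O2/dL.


CO = HR*SV = 100*54/1000 = 5.4 L/min
a-v O2 diff = 19.0 - 14.8 = 4.2 mL/dL
VO2 = CO * (CaO2-CvO2) * 10 dL/L
VO2 = 5.4 * 4.2 * 10
VO2 = 226.8 mL/min


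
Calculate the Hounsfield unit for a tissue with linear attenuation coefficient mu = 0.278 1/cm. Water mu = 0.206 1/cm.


HU = ((mu_tissue - mu_water) / mu_water) * 1000
HU = ((0.278 - 0.206) / 0.206) * 1000
HU = 349.5


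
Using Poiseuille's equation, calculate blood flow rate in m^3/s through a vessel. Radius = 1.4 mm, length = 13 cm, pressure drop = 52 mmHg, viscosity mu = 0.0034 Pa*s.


Q = pi*r^4*dP / (8*mu*L)
r = 0.0014 m, L = 0.13 m
dP = 52 mmHg = 6932.744 Pa
Q = 2.3662e-05 m^3/s


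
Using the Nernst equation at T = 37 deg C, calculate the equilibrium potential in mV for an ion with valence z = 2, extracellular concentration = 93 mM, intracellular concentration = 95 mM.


E = (RT/(zF)) * ln(C_out/C_in)
T = 37 + 273.15 = 310.15 K
E = (8.314 * 310.15 / (2 * 96485)) * ln(93/95)
E = -0.2843 mV


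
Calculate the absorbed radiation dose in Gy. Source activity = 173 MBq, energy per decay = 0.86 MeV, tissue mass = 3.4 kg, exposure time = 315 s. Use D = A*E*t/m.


A = 173 MBq = 1.7300e+08 Bq
E = 0.86 MeV = 1.37772e-13 J
D = A*E*t/m = 1.7300e+08*1.37772e-13*315/3.4
D = 0.002208 Gy


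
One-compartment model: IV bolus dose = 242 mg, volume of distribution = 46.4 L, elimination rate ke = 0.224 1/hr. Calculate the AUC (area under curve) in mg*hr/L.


C0 = Dose/Vd = 242/46.4 = 5.21552 mg/L
AUC = C0/ke = 5.21552/0.224
AUC = 23.28 mg*hr/L


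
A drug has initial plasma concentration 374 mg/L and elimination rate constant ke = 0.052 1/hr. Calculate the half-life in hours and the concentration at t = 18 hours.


t_half = ln(2) / ke = 0.693147 / 0.052 = 13.33 hr
C(t) = C0 * exp(-ke*t) = 374 * exp(-0.052*18)
C(18) = 146.7 mg/L


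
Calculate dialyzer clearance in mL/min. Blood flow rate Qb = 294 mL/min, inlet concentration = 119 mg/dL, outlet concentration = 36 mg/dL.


K = Qb * (Cb_in - Cb_out) / Cb_in
K = 294 * (119 - 36) / 119
K = 205.1 mL/min


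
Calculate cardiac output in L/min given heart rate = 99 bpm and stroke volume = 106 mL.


CO = HR * SV
CO = 99 * 106 / 1000
CO = 10.49 L/min


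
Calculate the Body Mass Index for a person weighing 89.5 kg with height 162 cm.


BMI = weight / height^2
height = 162 cm = 1.62 m
BMI = 89.5 / 1.62^2
BMI = 34.1 kg/m^2


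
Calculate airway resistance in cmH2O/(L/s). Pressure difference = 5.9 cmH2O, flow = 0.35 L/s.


R = dP / flow
R = 5.9 / 0.35
R = 16.86 cmH2O/(L/s)


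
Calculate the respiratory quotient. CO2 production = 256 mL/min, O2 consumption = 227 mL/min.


RQ = VCO2 / VO2
RQ = 256 / 227
RQ = 1.128


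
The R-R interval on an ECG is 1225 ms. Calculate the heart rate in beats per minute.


HR = 60 / RR_interval(s)
RR = 1225 ms = 1.225 s
HR = 60 / 1.225 = 48.98 bpm


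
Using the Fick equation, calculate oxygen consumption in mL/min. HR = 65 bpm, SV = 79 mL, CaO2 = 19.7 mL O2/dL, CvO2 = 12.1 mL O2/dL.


CO = HR*SV = 65*79/1000 = 5.135 L/min
a-v O2 diff = 19.7 - 12.1 = 7.6 mL/dL
VO2 = CO * (CaO2-CvO2) * 10 dL/L
VO2 = 5.135 * 7.6 * 10
VO2 = 390.3 mL/min


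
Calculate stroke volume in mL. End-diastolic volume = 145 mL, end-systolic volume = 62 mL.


SV = EDV - ESV
SV = 145 - 62
SV = 83 mL


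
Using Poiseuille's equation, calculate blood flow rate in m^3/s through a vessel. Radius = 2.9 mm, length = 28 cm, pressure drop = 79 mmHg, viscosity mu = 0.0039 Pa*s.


Q = pi*r^4*dP / (8*mu*L)
r = 0.0029 m, L = 0.28 m
dP = 79 mmHg = 10532.438 Pa
Q = 2.6789e-04 m^3/s


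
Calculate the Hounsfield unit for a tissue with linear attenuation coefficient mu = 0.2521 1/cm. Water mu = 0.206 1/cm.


HU = ((mu_tissue - mu_water) / mu_water) * 1000
HU = ((0.2521 - 0.206) / 0.206) * 1000
HU = 223.8


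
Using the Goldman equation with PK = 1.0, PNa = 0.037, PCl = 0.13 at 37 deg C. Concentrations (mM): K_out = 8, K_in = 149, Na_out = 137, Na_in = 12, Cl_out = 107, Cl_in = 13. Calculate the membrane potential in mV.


Vm = (RT/F)*ln((PK*Ko + PNa*Nao + PCl*Cli)/(PK*Ki + PNa*Nai + PCl*Clo))
Numer = 14.759, Denom = 163.354
Vm = -64.25 mV


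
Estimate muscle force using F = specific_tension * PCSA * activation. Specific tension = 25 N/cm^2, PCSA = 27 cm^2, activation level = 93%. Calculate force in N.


F = sigma * PCSA * activation
F = 25 * 27 * 0.93
F = 627.8 N


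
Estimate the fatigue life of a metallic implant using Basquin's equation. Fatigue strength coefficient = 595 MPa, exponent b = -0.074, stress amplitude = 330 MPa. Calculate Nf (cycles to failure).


sigma_a = sigma_f' * (2Nf)^b
2Nf = (sigma_a/sigma_f')^(1/b)
2Nf = (330/595)^(1/-0.074)
2Nf = 2880.7154
Nf = 1440


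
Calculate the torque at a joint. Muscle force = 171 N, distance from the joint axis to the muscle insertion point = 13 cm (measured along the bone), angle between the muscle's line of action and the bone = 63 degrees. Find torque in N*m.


Torque = F * d * sin(theta)   (moment arm = d*sin(theta))
d = 13 cm = 0.13 m
Torque = 171 * 0.13 * sin(63)
Torque = 19.81 N*m


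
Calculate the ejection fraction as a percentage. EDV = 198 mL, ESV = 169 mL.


SV = EDV - ESV = 198 - 169 = 29 mL
EF = SV/EDV * 100 = 29/198 * 100
EF = 14.65%


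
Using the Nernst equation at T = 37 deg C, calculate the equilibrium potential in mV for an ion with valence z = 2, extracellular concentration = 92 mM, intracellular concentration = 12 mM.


E = (RT/(zF)) * ln(C_out/C_in)
T = 37 + 273.15 = 310.15 K
E = (8.314 * 310.15 / (2 * 96485)) * ln(92/12)
E = 27.22 mV


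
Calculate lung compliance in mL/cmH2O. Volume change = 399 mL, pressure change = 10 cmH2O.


C = dV / dP
C = 399 / 10
C = 39.9 mL/cmH2O


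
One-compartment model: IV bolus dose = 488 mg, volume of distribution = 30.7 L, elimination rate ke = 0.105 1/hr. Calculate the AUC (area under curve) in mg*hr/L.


C0 = Dose/Vd = 488/30.7 = 15.8958 mg/L
AUC = C0/ke = 15.8958/0.105
AUC = 151.4 mg*hr/L


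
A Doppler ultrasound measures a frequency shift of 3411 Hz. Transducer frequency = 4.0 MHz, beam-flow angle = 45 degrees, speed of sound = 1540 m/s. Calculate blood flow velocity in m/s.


v = fd * c / (2 * f0 * cos(theta))
v = 3411 * 1540 / (2 * 4.0000e+06 * cos(45))
v = 0.9286 m/s


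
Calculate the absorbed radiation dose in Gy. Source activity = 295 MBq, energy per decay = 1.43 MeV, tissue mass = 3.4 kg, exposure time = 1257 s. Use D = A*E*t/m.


A = 295 MBq = 2.9500e+08 Bq
E = 1.43 MeV = 2.29086e-13 J
D = A*E*t/m = 2.9500e+08*2.29086e-13*1257/3.4
D = 0.02498 Gy


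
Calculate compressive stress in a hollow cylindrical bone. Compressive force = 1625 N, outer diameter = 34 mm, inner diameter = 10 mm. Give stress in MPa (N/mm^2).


A = pi*(r_o^2 - r_i^2)
r_o = 17 mm, r_i = 5 mm
A = 829.38 mm^2
sigma = F/A = 1625 / 829.38
sigma = 1.959 MPa


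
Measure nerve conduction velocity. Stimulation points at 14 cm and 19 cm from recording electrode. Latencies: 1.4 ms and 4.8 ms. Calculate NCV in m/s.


Distance = (19 - 14) / 100 = 0.05 m
dt = (4.8 - 1.4) / 1000 = 0.0034 s
NCV = dist / dt = 14.71 m/s


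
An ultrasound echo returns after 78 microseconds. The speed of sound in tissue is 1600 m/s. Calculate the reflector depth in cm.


depth = c * t / 2
t = 78 us = 7.8000e-05 s
depth = 1600 * 7.8000e-05 / 2
depth = 0.0624 m = 6.24 cm


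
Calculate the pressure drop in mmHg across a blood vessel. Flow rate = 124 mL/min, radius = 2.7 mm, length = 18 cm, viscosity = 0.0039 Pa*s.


dP = 8*mu*L*Q / (pi*r^4)
Q = 124 mL/min = 2.06667e-06 m^3/s
dP = 69.5174 Pa = 69.5174 / 133.322 mmHg = 0.5214 mmHg


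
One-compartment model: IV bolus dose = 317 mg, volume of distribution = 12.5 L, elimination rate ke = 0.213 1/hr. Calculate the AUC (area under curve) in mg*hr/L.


C0 = Dose/Vd = 317/12.5 = 25.36 mg/L
AUC = C0/ke = 25.36/0.213
AUC = 119.1 mg*hr/L


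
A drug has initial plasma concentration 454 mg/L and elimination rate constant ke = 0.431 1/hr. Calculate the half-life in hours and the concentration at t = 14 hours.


t_half = ln(2) / ke = 0.693147 / 0.431 = 1.608 hr
C(t) = C0 * exp(-ke*t) = 454 * exp(-0.431*14)
C(14) = 1.088 mg/L


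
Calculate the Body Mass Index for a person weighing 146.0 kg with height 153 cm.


BMI = weight / height^2
height = 153 cm = 1.53 m
BMI = 146.0 / 1.53^2
BMI = 62.37 kg/m^2


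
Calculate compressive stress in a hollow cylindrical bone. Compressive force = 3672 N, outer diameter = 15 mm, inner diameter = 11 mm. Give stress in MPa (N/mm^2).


A = pi*(r_o^2 - r_i^2)
r_o = 7.5 mm, r_i = 5.5 mm
A = 81.6814 mm^2
sigma = F/A = 3672 / 81.6814
sigma = 44.96 MPa


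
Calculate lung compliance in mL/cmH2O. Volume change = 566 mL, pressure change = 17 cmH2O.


C = dV / dP
C = 566 / 17
C = 33.29 mL/cmH2O


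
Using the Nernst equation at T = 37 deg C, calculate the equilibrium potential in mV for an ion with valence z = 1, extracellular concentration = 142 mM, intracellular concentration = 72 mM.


E = (RT/(zF)) * ln(C_out/C_in)
T = 37 + 273.15 = 310.15 K
E = (8.314 * 310.15 / (1 * 96485)) * ln(142/72)
E = 18.15 mV


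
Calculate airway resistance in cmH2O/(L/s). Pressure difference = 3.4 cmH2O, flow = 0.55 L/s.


R = dP / flow
R = 3.4 / 0.55
R = 6.182 cmH2O/(L/s)


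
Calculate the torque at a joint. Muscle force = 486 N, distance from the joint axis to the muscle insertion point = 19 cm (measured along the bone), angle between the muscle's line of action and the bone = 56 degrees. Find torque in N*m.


Torque = F * d * sin(theta)   (moment arm = d*sin(theta))
d = 19 cm = 0.19 m
Torque = 486 * 0.19 * sin(56)
Torque = 76.55 N*m


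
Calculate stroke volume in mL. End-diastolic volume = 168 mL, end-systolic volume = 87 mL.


SV = EDV - ESV
SV = 168 - 87
SV = 81 mL


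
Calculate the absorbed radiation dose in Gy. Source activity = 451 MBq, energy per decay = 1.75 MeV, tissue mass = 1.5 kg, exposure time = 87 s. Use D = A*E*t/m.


A = 451 MBq = 4.5100e+08 Bq
E = 1.75 MeV = 2.8035e-13 J
D = A*E*t/m = 4.5100e+08*2.8035e-13*87/1.5
D = 0.007333 Gy


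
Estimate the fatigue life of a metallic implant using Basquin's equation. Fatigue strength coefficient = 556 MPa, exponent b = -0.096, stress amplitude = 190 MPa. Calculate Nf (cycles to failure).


sigma_a = sigma_f' * (2Nf)^b
2Nf = (sigma_a/sigma_f')^(1/b)
2Nf = (190/556)^(1/-0.096)
2Nf = 72029.832
Nf = 3.601e+04


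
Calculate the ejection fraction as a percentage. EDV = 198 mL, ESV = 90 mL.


SV = EDV - ESV = 198 - 90 = 108 mL
EF = SV/EDV * 100 = 108/198 * 100
EF = 54.55%


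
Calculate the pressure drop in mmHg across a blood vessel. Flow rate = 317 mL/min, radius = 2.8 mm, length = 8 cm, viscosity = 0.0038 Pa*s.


dP = 8*mu*L*Q / (pi*r^4)
Q = 317 mL/min = 5.28333e-06 m^3/s
dP = 66.541 Pa = 66.541 / 133.322 mmHg = 0.4991 mmHg


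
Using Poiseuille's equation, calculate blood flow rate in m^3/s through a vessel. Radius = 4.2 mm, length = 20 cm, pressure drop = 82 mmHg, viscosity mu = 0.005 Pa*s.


Q = pi*r^4*dP / (8*mu*L)
r = 0.0042 m, L = 0.2 m
dP = 82 mmHg = 10932.404 Pa
Q = 0.001336 m^3/s


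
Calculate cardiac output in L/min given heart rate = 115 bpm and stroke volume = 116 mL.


CO = HR * SV
CO = 115 * 116 / 1000
CO = 13.34 L/min


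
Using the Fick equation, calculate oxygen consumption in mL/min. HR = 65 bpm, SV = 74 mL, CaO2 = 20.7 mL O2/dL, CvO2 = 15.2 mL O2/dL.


CO = HR*SV = 65*74/1000 = 4.81 L/min
a-v O2 diff = 20.7 - 15.2 = 5.5 mL/dL
VO2 = CO * (CaO2-CvO2) * 10 dL/L
VO2 = 4.81 * 5.5 * 10
VO2 = 264.5 mL/min


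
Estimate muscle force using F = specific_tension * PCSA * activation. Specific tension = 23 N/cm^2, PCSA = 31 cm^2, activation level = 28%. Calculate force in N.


F = sigma * PCSA * activation
F = 23 * 31 * 0.28
F = 199.6 N


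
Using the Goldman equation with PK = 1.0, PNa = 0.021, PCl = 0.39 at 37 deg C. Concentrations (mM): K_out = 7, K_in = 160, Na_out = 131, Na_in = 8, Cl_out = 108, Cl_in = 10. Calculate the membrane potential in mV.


Vm = (RT/F)*ln((PK*Ko + PNa*Nao + PCl*Cli)/(PK*Ki + PNa*Nai + PCl*Clo))
Numer = 13.651, Denom = 202.288
Vm = -72.05 mV


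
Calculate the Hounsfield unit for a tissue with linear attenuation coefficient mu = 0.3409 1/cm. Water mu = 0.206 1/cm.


HU = ((mu_tissue - mu_water) / mu_water) * 1000
HU = ((0.3409 - 0.206) / 0.206) * 1000
HU = 654.9


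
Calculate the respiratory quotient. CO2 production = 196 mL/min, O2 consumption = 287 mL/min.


RQ = VCO2 / VO2
RQ = 196 / 287
RQ = 0.6829


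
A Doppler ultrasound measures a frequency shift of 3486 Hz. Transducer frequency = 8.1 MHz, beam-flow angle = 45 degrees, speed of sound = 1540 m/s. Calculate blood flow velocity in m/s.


v = fd * c / (2 * f0 * cos(theta))
v = 3486 * 1540 / (2 * 8.1000e+06 * cos(45))
v = 0.4686 m/s


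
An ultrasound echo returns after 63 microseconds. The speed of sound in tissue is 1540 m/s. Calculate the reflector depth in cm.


depth = c * t / 2
t = 63 us = 6.3000e-05 s
depth = 1540 * 6.3000e-05 / 2
depth = 0.04851 m = 4.851 cm


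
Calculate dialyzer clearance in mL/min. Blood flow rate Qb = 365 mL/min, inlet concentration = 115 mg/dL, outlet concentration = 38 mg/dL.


K = Qb * (Cb_in - Cb_out) / Cb_in
K = 365 * (115 - 38) / 115
K = 244.4 mL/min


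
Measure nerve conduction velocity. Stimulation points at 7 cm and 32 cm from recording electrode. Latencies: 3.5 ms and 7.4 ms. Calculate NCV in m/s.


Distance = (32 - 7) / 100 = 0.25 m
dt = (7.4 - 3.5) / 1000 = 0.0039 s
NCV = dist / dt = 64.1 m/s


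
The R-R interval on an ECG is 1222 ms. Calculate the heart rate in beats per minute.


HR = 60 / RR_interval(s)
RR = 1222 ms = 1.222 s
HR = 60 / 1.222 = 49.1 bpm


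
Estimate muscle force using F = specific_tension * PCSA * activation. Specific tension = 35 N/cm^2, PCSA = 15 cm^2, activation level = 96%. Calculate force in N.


F = sigma * PCSA * activation
F = 35 * 15 * 0.96
F = 504 N


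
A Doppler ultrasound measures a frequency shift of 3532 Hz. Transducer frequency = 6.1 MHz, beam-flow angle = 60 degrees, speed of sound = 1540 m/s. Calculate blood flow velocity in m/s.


v = fd * c / (2 * f0 * cos(theta))
v = 3532 * 1540 / (2 * 6.1000e+06 * cos(60))
v = 0.8917 m/s


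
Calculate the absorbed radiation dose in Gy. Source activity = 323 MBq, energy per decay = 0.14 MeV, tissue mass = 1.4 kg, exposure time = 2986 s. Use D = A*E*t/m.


A = 323 MBq = 3.2300e+08 Bq
E = 0.14 MeV = 2.2428e-14 J
D = A*E*t/m = 3.2300e+08*2.2428e-14*2986/1.4
D = 0.01545 Gy


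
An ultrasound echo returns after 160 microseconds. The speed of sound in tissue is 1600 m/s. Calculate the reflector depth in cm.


depth = c * t / 2
t = 160 us = 1.6000e-04 s
depth = 1600 * 1.6000e-04 / 2
depth = 0.128 m = 12.8 cm


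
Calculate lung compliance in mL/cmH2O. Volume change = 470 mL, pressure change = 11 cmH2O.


C = dV / dP
C = 470 / 11
C = 42.73 mL/cmH2O


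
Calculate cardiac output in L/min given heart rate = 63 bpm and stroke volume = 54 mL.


CO = HR * SV
CO = 63 * 54 / 1000
CO = 3.402 L/min


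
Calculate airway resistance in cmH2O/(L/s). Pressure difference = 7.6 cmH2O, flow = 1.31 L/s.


R = dP / flow
R = 7.6 / 1.31
R = 5.802 cmH2O/(L/s)


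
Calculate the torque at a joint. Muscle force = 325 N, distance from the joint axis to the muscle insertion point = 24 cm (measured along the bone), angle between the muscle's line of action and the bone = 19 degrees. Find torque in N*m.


Torque = F * d * sin(theta)   (moment arm = d*sin(theta))
d = 24 cm = 0.24 m
Torque = 325 * 0.24 * sin(19)
Torque = 25.39 N*m


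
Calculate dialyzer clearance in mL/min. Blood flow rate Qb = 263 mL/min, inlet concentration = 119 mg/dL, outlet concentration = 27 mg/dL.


K = Qb * (Cb_in - Cb_out) / Cb_in
K = 263 * (119 - 27) / 119
K = 203.3 mL/min


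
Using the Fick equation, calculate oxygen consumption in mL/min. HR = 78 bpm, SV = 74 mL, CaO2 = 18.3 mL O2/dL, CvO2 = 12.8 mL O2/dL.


CO = HR*SV = 78*74/1000 = 5.772 L/min
a-v O2 diff = 18.3 - 12.8 = 5.5 mL/dL
VO2 = CO * (CaO2-CvO2) * 10 dL/L
VO2 = 5.772 * 5.5 * 10
VO2 = 317.5 mL/min


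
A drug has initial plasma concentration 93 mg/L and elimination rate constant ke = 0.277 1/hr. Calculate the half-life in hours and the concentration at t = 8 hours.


t_half = ln(2) / ke = 0.693147 / 0.277 = 2.502 hr
C(t) = C0 * exp(-ke*t) = 93 * exp(-0.277*8)
C(8) = 10.14 mg/L


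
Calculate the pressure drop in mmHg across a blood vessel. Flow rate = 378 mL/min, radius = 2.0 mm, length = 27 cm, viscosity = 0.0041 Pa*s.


dP = 8*mu*L*Q / (pi*r^4)
Q = 378 mL/min = 6.3e-06 m^3/s
dP = 1109.96 Pa = 1109.96 / 133.322 mmHg = 8.325 mmHg


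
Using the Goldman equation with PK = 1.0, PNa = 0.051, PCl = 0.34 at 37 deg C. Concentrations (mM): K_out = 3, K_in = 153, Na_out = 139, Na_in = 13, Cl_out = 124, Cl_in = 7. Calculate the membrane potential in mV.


Vm = (RT/F)*ln((PK*Ko + PNa*Nao + PCl*Cli)/(PK*Ki + PNa*Nai + PCl*Clo))
Numer = 12.469, Denom = 195.823
Vm = -73.6 mV


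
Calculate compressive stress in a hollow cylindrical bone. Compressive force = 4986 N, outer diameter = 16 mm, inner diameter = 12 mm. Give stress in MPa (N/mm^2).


A = pi*(r_o^2 - r_i^2)
r_o = 8 mm, r_i = 6 mm
A = 87.9646 mm^2
sigma = F/A = 4986 / 87.9646
sigma = 56.68 MPa


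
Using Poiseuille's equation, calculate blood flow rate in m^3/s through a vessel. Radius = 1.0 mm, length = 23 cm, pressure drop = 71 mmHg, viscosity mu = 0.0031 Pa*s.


Q = pi*r^4*dP / (8*mu*L)
r = 0.001 m, L = 0.23 m
dP = 71 mmHg = 9465.862 Pa
Q = 5.2135e-06 m^3/s


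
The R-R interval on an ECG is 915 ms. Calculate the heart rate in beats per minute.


HR = 60 / RR_interval(s)
RR = 915 ms = 0.915 s
HR = 60 / 0.915 = 65.57 bpm


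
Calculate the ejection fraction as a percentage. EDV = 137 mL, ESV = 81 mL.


SV = EDV - ESV = 137 - 81 = 56 mL
EF = SV/EDV * 100 = 56/137 * 100
EF = 40.88%


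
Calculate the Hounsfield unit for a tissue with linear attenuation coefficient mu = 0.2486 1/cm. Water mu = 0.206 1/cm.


HU = ((mu_tissue - mu_water) / mu_water) * 1000
HU = ((0.2486 - 0.206) / 0.206) * 1000
HU = 206.8


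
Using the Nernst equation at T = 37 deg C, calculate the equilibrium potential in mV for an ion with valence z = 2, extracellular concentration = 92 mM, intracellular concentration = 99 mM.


E = (RT/(zF)) * ln(C_out/C_in)
T = 37 + 273.15 = 310.15 K
E = (8.314 * 310.15 / (2 * 96485)) * ln(92/99)
E = -0.9799 mV


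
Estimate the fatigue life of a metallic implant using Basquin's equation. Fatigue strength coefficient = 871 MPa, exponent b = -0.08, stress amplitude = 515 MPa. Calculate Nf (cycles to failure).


sigma_a = sigma_f' * (2Nf)^b
2Nf = (sigma_a/sigma_f')^(1/b)
2Nf = (515/871)^(1/-0.08)
2Nf = 712.25675
Nf = 356.1


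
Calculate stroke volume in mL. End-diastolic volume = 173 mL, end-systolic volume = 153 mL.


SV = EDV - ESV
SV = 173 - 153
SV = 20 mL


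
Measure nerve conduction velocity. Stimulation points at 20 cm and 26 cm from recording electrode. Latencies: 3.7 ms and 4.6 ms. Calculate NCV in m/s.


Distance = (26 - 20) / 100 = 0.06 m
dt = (4.6 - 3.7) / 1000 = 9.0000e-04 s
NCV = dist / dt = 66.67 m/s


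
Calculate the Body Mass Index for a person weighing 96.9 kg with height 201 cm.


BMI = weight / height^2
height = 201 cm = 2.01 m
BMI = 96.9 / 2.01^2
BMI = 23.98 kg/m^2


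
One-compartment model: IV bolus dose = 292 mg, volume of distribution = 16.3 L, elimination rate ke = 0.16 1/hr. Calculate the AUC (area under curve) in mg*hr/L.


C0 = Dose/Vd = 292/16.3 = 17.9141 mg/L
AUC = C0/ke = 17.9141/0.16
AUC = 112 mg*hr/L


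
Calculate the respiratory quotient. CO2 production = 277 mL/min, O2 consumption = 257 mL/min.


RQ = VCO2 / VO2
RQ = 277 / 257
RQ = 1.078


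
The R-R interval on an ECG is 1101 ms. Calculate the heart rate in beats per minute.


HR = 60 / RR_interval(s)
RR = 1101 ms = 1.101 s
HR = 60 / 1.101 = 54.5 bpm


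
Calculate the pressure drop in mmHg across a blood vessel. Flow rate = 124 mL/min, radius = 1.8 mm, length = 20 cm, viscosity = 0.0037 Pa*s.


dP = 8*mu*L*Q / (pi*r^4)
Q = 124 mL/min = 2.06667e-06 m^3/s
dP = 370.982 Pa = 370.982 / 133.322 mmHg = 2.783 mmHg


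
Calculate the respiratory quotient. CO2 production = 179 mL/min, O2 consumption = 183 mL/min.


RQ = VCO2 / VO2
RQ = 179 / 183
RQ = 0.9781


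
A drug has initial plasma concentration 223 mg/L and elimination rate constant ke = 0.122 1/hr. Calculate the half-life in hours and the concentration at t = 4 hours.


t_half = ln(2) / ke = 0.693147 / 0.122 = 5.682 hr
C(t) = C0 * exp(-ke*t) = 223 * exp(-0.122*4)
C(4) = 136.9 mg/L


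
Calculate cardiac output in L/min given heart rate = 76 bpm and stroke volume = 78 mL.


CO = HR * SV
CO = 76 * 78 / 1000
CO = 5.928 L/min


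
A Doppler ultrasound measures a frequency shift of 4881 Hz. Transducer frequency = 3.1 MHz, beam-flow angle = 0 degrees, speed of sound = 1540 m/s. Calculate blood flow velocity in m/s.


v = fd * c / (2 * f0 * cos(theta))
v = 4881 * 1540 / (2 * 3.1000e+06 * cos(0))
v = 1.212 m/s


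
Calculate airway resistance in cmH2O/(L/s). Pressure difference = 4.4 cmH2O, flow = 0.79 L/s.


R = dP / flow
R = 4.4 / 0.79
R = 5.57 cmH2O/(L/s)


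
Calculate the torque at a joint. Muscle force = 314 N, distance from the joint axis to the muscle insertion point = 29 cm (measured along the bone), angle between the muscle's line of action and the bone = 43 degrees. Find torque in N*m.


Torque = F * d * sin(theta)   (moment arm = d*sin(theta))
d = 29 cm = 0.29 m
Torque = 314 * 0.29 * sin(43)
Torque = 62.1 N*m


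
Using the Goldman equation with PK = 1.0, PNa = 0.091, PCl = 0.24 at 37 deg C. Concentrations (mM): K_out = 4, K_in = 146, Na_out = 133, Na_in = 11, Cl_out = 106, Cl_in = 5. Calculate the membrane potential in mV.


Vm = (RT/F)*ln((PK*Ko + PNa*Nao + PCl*Cli)/(PK*Ki + PNa*Nai + PCl*Clo))
Numer = 17.303, Denom = 172.441
Vm = -61.45 mV


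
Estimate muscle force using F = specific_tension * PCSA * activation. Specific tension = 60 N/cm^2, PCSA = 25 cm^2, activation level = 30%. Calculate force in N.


F = sigma * PCSA * activation
F = 60 * 25 * 0.3
F = 450 N


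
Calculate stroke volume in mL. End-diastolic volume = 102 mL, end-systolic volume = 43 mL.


SV = EDV - ESV
SV = 102 - 43
SV = 59 mL


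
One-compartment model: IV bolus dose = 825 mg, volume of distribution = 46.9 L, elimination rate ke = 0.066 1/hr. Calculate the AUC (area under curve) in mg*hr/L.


C0 = Dose/Vd = 825/46.9 = 17.5906 mg/L
AUC = C0/ke = 17.5906/0.066
AUC = 266.5 mg*hr/L


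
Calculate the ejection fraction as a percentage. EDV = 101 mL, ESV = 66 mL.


SV = EDV - ESV = 101 - 66 = 35 mL
EF = SV/EDV * 100 = 35/101 * 100
EF = 34.65%


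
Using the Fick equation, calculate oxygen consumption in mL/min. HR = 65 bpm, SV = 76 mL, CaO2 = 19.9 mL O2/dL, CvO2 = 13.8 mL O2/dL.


CO = HR*SV = 65*76/1000 = 4.94 L/min
a-v O2 diff = 19.9 - 13.8 = 6.1 mL/dL
VO2 = CO * (CaO2-CvO2) * 10 dL/L
VO2 = 4.94 * 6.1 * 10
VO2 = 301.3 mL/min


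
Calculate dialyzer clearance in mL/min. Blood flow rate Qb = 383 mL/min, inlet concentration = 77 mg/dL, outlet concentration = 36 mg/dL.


K = Qb * (Cb_in - Cb_out) / Cb_in
K = 383 * (77 - 36) / 77
K = 203.9 mL/min


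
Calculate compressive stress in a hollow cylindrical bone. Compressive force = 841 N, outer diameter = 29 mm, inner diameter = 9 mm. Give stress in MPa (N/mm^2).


A = pi*(r_o^2 - r_i^2)
r_o = 14.5 mm, r_i = 4.5 mm
A = 596.903 mm^2
sigma = F/A = 841 / 596.903
sigma = 1.409 MPa


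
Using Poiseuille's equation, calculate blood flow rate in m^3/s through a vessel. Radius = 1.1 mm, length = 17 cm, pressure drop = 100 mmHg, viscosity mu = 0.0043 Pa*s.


Q = pi*r^4*dP / (8*mu*L)
r = 0.0011 m, L = 0.17 m
dP = 100 mmHg = 13332.2 Pa
Q = 1.0486e-05 m^3/s


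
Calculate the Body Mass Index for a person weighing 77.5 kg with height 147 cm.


BMI = weight / height^2
height = 147 cm = 1.47 m
BMI = 77.5 / 1.47^2
BMI = 35.86 kg/m^2


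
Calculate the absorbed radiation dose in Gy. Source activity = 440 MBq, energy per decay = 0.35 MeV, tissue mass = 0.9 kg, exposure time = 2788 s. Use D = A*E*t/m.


A = 440 MBq = 4.4000e+08 Bq
E = 0.35 MeV = 5.607e-14 J
D = A*E*t/m = 4.4000e+08*5.607e-14*2788/0.9
D = 0.07642 Gy


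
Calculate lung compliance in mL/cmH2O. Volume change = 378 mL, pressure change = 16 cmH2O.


C = dV / dP
C = 378 / 16
C = 23.62 mL/cmH2O


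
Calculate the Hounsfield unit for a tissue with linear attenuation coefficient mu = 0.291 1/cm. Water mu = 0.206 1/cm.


HU = ((mu_tissue - mu_water) / mu_water) * 1000
HU = ((0.291 - 0.206) / 0.206) * 1000
HU = 412.6


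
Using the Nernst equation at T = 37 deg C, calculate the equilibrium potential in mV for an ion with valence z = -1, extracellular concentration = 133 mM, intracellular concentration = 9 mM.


E = (RT/(zF)) * ln(C_out/C_in)
T = 37 + 273.15 = 310.15 K
E = (8.314 * 310.15 / (-1 * 96485)) * ln(133/9)
E = -71.97 mV


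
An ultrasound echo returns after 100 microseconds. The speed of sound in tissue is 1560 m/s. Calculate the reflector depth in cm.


depth = c * t / 2
t = 100 us = 1.0000e-04 s
depth = 1560 * 1.0000e-04 / 2
depth = 0.078 m = 7.8 cm


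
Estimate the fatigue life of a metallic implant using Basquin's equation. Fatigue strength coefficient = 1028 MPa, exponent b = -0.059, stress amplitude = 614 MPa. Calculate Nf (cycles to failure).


sigma_a = sigma_f' * (2Nf)^b
2Nf = (sigma_a/sigma_f')^(1/b)
2Nf = (614/1028)^(1/-0.059)
2Nf = 6217.8426
Nf = 3109


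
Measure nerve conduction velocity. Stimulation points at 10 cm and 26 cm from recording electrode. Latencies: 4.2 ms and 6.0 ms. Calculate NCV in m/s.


Distance = (26 - 10) / 100 = 0.16 m
dt = (6.0 - 4.2) / 1000 = 0.0018 s
NCV = dist / dt = 88.89 m/s


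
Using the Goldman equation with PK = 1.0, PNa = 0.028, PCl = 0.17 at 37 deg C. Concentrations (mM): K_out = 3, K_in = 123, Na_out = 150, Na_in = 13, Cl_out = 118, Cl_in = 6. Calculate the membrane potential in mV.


Vm = (RT/F)*ln((PK*Ko + PNa*Nao + PCl*Cli)/(PK*Ki + PNa*Nai + PCl*Clo))
Numer = 8.22, Denom = 143.424
Vm = -76.41 mV


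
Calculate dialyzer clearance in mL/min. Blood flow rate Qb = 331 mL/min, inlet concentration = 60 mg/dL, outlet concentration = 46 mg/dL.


K = Qb * (Cb_in - Cb_out) / Cb_in
K = 331 * (60 - 46) / 60
K = 77.23 mL/min


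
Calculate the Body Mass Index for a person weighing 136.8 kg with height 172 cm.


BMI = weight / height^2
height = 172 cm = 1.72 m
BMI = 136.8 / 1.72^2
BMI = 46.24 kg/m^2


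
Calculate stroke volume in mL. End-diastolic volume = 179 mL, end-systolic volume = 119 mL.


SV = EDV - ESV
SV = 179 - 119
SV = 60 mL


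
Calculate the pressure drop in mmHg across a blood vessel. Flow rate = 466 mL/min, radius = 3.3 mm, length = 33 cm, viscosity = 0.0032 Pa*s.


dP = 8*mu*L*Q / (pi*r^4)
Q = 466 mL/min = 7.76667e-06 m^3/s
dP = 176.11 Pa = 176.11 / 133.322 mmHg = 1.321 mmHg


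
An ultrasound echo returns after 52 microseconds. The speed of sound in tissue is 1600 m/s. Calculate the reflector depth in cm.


depth = c * t / 2
t = 52 us = 5.2000e-05 s
depth = 1600 * 5.2000e-05 / 2
depth = 0.0416 m = 4.16 cm


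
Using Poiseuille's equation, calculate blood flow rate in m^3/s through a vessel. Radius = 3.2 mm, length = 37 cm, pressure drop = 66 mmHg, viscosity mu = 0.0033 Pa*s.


Q = pi*r^4*dP / (8*mu*L)
r = 0.0032 m, L = 0.37 m
dP = 66 mmHg = 8799.252 Pa
Q = 2.9675e-04 m^3/s


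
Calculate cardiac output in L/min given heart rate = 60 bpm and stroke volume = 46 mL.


CO = HR * SV
CO = 60 * 46 / 1000
CO = 2.76 L/min


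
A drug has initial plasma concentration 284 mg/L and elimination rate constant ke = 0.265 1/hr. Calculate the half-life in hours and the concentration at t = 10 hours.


t_half = ln(2) / ke = 0.693147 / 0.265 = 2.616 hr
C(t) = C0 * exp(-ke*t) = 284 * exp(-0.265*10)
C(10) = 20.06 mg/L


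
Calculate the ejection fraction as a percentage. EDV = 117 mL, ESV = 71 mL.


SV = EDV - ESV = 117 - 71 = 46 mL
EF = SV/EDV * 100 = 46/117 * 100
EF = 39.32%


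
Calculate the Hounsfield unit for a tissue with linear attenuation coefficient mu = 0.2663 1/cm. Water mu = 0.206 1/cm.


HU = ((mu_tissue - mu_water) / mu_water) * 1000
HU = ((0.2663 - 0.206) / 0.206) * 1000
HU = 292.7


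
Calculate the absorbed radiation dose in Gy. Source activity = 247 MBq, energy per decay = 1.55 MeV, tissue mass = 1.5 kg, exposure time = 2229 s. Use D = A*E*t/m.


A = 247 MBq = 2.4700e+08 Bq
E = 1.55 MeV = 2.4831e-13 J
D = A*E*t/m = 2.4700e+08*2.4831e-13*2229/1.5
D = 0.09114 Gy


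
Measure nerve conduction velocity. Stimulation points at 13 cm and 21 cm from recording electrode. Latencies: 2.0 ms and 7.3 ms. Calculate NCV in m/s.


Distance = (21 - 13) / 100 = 0.08 m
dt = (7.3 - 2.0) / 1000 = 0.0053 s
NCV = dist / dt = 15.09 m/s


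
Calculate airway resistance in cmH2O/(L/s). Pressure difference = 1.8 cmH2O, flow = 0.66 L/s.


R = dP / flow
R = 1.8 / 0.66
R = 2.727 cmH2O/(L/s)


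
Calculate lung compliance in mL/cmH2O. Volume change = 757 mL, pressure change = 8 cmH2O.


C = dV / dP
C = 757 / 8
C = 94.62 mL/cmH2O


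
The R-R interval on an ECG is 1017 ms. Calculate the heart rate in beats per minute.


HR = 60 / RR_interval(s)
RR = 1017 ms = 1.017 s
HR = 60 / 1.017 = 59 bpm


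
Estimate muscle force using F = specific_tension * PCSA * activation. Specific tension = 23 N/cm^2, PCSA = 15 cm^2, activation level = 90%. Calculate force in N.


F = sigma * PCSA * activation
F = 23 * 15 * 0.9
F = 310.5 N


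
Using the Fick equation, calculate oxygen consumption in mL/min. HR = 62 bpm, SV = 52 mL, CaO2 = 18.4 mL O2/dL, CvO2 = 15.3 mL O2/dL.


CO = HR*SV = 62*52/1000 = 3.224 L/min
a-v O2 diff = 18.4 - 15.3 = 3.1 mL/dL
VO2 = CO * (CaO2-CvO2) * 10 dL/L
VO2 = 3.224 * 3.1 * 10
VO2 = 99.94 mL/min


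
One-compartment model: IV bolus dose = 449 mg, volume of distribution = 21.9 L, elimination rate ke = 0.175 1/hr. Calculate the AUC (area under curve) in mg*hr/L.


C0 = Dose/Vd = 449/21.9 = 20.5023 mg/L
AUC = C0/ke = 20.5023/0.175
AUC = 117.2 mg*hr/L


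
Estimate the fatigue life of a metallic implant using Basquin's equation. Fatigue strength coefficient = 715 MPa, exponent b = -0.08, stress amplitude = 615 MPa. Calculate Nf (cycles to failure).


sigma_a = sigma_f' * (2Nf)^b
2Nf = (sigma_a/sigma_f')^(1/b)
2Nf = (615/715)^(1/-0.08)
2Nf = 6.574861
Nf = 3.287


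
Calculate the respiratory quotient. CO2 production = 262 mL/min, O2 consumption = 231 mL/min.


RQ = VCO2 / VO2
RQ = 262 / 231
RQ = 1.134


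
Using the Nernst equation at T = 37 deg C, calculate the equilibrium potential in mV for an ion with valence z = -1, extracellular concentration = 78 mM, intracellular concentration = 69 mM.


E = (RT/(zF)) * ln(C_out/C_in)
T = 37 + 273.15 = 310.15 K
E = (8.314 * 310.15 / (-1 * 96485)) * ln(78/69)
E = -3.277 mV


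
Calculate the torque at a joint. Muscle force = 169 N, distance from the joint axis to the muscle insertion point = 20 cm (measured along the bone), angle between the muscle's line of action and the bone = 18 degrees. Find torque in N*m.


Torque = F * d * sin(theta)   (moment arm = d*sin(theta))
d = 20 cm = 0.2 m
Torque = 169 * 0.2 * sin(18)
Torque = 10.44 N*m


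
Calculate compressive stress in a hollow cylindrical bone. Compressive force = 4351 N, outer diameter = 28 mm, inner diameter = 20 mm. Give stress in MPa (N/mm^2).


A = pi*(r_o^2 - r_i^2)
r_o = 14 mm, r_i = 10 mm
A = 301.593 mm^2
sigma = F/A = 4351 / 301.593
sigma = 14.43 MPa


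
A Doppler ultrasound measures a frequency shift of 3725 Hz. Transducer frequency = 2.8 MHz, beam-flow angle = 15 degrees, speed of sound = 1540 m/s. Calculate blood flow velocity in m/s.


v = fd * c / (2 * f0 * cos(theta))
v = 3725 * 1540 / (2 * 2.8000e+06 * cos(15))
v = 1.061 m/s


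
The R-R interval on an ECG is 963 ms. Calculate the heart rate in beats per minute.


HR = 60 / RR_interval(s)
RR = 963 ms = 0.963 s
HR = 60 / 0.963 = 62.31 bpm


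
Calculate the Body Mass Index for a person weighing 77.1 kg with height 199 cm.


BMI = weight / height^2
height = 199 cm = 1.99 m
BMI = 77.1 / 1.99^2
BMI = 19.47 kg/m^2


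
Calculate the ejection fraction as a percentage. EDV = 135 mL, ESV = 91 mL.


SV = EDV - ESV = 135 - 91 = 44 mL
EF = SV/EDV * 100 = 44/135 * 100
EF = 32.59%


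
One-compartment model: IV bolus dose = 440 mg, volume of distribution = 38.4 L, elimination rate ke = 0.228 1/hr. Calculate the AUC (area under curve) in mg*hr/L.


C0 = Dose/Vd = 440/38.4 = 11.4583 mg/L
AUC = C0/ke = 11.4583/0.228
AUC = 50.26 mg*hr/L


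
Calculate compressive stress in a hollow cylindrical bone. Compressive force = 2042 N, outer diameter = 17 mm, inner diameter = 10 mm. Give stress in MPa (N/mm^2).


A = pi*(r_o^2 - r_i^2)
r_o = 8.5 mm, r_i = 5 mm
A = 148.44 mm^2
sigma = F/A = 2042 / 148.44
sigma = 13.76 MPa


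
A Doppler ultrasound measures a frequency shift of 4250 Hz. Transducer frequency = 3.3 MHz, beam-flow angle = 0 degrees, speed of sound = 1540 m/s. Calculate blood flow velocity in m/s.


v = fd * c / (2 * f0 * cos(theta))
v = 4250 * 1540 / (2 * 3.3000e+06 * cos(0))
v = 0.9917 m/s


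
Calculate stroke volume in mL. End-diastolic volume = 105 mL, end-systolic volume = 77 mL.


SV = EDV - ESV
SV = 105 - 77
SV = 28 mL


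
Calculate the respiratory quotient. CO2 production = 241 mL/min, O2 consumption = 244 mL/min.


RQ = VCO2 / VO2
RQ = 241 / 244
RQ = 0.9877


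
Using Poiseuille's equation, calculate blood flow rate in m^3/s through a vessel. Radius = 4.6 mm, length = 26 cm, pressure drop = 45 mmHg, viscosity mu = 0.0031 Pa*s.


Q = pi*r^4*dP / (8*mu*L)
r = 0.0046 m, L = 0.26 m
dP = 45 mmHg = 5999.49 Pa
Q = 0.001309 m^3/s


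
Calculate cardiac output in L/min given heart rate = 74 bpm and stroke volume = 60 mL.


CO = HR * SV
CO = 74 * 60 / 1000
CO = 4.44 L/min


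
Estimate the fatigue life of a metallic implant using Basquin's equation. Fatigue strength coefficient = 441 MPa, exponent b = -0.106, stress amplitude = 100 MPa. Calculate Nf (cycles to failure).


sigma_a = sigma_f' * (2Nf)^b
2Nf = (sigma_a/sigma_f')^(1/b)
2Nf = (100/441)^(1/-0.106)
2Nf = 1201183.4
Nf = 6.006e+05


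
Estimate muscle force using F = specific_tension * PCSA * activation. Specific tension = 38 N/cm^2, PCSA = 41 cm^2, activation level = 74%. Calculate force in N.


F = sigma * PCSA * activation
F = 38 * 41 * 0.74
F = 1153 N


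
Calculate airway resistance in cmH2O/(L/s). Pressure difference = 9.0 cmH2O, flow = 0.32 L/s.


R = dP / flow
R = 9.0 / 0.32
R = 28.12 cmH2O/(L/s)


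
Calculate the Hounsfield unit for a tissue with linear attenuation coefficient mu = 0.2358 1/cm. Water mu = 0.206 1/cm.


HU = ((mu_tissue - mu_water) / mu_water) * 1000
HU = ((0.2358 - 0.206) / 0.206) * 1000
HU = 144.7


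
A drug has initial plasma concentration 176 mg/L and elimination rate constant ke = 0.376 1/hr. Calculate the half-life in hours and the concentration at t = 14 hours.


t_half = ln(2) / ke = 0.693147 / 0.376 = 1.843 hr
C(t) = C0 * exp(-ke*t) = 176 * exp(-0.376*14)
C(14) = 0.9107 mg/L


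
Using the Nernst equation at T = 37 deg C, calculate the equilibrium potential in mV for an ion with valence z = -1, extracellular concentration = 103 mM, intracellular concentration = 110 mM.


E = (RT/(zF)) * ln(C_out/C_in)
T = 37 + 273.15 = 310.15 K
E = (8.314 * 310.15 / (-1 * 96485)) * ln(103/110)
E = 1.757 mV


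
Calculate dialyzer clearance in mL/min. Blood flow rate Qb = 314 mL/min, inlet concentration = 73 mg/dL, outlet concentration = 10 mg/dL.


K = Qb * (Cb_in - Cb_out) / Cb_in
K = 314 * (73 - 10) / 73
K = 271 mL/min


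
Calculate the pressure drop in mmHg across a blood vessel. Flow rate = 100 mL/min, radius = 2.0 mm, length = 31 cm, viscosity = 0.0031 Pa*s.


dP = 8*mu*L*Q / (pi*r^4)
Q = 100 mL/min = 1.66667e-06 m^3/s
dP = 254.914 Pa = 254.914 / 133.322 mmHg = 1.912 mmHg


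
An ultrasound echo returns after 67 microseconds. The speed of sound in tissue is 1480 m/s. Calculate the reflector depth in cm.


depth = c * t / 2
t = 67 us = 6.7000e-05 s
depth = 1480 * 6.7000e-05 / 2
depth = 0.04958 m = 4.958 cm


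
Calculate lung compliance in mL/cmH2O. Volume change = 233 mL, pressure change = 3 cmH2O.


C = dV / dP
C = 233 / 3
C = 77.67 mL/cmH2O


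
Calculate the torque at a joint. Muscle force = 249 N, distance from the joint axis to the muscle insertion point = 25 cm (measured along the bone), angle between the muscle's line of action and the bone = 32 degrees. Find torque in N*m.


Torque = F * d * sin(theta)   (moment arm = d*sin(theta))
d = 25 cm = 0.25 m
Torque = 249 * 0.25 * sin(32)
Torque = 32.99 N*m
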